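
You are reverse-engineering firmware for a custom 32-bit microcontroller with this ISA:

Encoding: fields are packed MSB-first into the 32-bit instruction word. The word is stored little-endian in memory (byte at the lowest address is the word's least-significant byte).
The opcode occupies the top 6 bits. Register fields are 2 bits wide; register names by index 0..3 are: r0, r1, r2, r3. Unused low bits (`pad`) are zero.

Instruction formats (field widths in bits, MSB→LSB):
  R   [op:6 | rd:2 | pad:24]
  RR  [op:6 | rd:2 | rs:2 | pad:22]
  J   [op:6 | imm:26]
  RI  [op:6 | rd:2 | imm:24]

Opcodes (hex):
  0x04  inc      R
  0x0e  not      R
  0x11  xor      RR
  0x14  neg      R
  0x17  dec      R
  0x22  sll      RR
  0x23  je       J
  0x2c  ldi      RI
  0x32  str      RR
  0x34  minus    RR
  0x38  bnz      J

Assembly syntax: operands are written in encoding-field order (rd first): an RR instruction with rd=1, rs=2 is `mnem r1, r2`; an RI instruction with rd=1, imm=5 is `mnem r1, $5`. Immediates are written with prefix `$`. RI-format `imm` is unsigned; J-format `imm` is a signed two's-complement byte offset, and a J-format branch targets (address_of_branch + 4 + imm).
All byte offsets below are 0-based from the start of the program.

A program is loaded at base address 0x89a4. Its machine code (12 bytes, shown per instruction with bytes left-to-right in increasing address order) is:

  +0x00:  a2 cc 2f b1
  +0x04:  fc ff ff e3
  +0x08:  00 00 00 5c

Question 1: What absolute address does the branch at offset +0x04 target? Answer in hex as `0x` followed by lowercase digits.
[04] fc ff ff e3 → 0xe3fffffc
  top 6b → 0x38 → bnz [J]
  [25:0] imm=67108860 (s26→-4) = $-4
  target = base 0x89a4 + off 0x04 + 4 + imm -4 = 0x89a8

0x89a8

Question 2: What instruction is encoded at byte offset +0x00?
@+00  little-endian(a2 cc 2f b1) = 0xb12fcca2
  top 6b → 0x2c → ldi [RI]
  rd@[25:24]=0x1 ⇒ r1
  imm@[23:0]=0x2fcca2 ⇒ $3132578

ldi r1, $3132578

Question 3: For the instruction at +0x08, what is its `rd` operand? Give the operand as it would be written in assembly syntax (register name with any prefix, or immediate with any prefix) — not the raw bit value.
[08] 00 00 00 5c → 0x5c000000
  opcode bits[31:26]=0x17: dec/R
  rd: (w>>24)&0x3=0x0 → r0

r0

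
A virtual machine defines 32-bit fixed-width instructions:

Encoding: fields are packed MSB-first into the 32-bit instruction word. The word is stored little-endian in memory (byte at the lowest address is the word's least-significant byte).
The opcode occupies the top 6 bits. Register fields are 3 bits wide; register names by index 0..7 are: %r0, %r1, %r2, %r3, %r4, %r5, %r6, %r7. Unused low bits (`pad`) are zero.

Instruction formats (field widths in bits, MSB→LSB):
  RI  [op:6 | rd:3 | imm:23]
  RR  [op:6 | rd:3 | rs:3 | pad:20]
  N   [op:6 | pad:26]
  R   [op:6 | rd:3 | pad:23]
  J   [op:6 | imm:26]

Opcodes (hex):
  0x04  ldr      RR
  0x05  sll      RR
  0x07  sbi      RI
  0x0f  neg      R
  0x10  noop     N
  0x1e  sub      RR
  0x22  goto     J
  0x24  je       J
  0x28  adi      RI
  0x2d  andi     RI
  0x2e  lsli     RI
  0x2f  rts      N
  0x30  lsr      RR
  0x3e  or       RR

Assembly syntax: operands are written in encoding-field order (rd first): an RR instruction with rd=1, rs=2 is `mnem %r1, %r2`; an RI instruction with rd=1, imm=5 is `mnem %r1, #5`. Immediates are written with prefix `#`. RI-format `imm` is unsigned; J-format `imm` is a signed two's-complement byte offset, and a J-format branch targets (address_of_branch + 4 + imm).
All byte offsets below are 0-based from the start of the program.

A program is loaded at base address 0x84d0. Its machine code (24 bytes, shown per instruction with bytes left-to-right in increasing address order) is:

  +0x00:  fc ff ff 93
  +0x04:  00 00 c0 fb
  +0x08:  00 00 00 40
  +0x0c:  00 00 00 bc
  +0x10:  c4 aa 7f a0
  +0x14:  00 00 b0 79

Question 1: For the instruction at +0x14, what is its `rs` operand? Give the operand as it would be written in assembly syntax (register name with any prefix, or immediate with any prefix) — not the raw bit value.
%r3

[14] 00 00 b0 79 → 0x79b00000
  opcode bits[31:26]=0x1e: sub/RR
  rd: (w>>23)&0x7=0x3 → %r3
  rs: (w>>20)&0x7=0x3 → %r3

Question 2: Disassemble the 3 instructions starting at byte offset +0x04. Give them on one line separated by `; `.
off 0x04: read 00 00 c0 fb as little → 0xfbc00000
  top 6b → 0x3e → or [RR]
  [25:23] rd=7 = %r7
  [22:20] rs=4 = %r4
off 0x08: read 00 00 00 40 as little → 0x40000000
  top 6b → 0x10 → noop [N]
off 0x0c: read 00 00 00 bc as little → 0xbc000000
  top 6b → 0x2f → rts [N]

or %r7, %r4; noop; rts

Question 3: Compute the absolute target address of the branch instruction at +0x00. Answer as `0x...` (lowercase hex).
[00] fc ff ff 93 → 0x93fffffc
  op=0x93fffffc>>26=0x24 ⇒ je (J)
  [25:0] imm=67108860 (s26→-4) = #-4
  target = base 0x84d0 + off 0x00 + 4 + imm -4 = 0x84d0

0x84d0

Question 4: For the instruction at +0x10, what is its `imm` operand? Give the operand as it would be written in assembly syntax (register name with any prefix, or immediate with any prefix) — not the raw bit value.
#8366788

off 0x10: read c4 aa 7f a0 as little → 0xa07faac4
  opcode bits[31:26]=0x28: adi/RI
  rd@[25:23]=0x0 ⇒ %r0
  imm@[22:0]=0x7faac4 ⇒ #8366788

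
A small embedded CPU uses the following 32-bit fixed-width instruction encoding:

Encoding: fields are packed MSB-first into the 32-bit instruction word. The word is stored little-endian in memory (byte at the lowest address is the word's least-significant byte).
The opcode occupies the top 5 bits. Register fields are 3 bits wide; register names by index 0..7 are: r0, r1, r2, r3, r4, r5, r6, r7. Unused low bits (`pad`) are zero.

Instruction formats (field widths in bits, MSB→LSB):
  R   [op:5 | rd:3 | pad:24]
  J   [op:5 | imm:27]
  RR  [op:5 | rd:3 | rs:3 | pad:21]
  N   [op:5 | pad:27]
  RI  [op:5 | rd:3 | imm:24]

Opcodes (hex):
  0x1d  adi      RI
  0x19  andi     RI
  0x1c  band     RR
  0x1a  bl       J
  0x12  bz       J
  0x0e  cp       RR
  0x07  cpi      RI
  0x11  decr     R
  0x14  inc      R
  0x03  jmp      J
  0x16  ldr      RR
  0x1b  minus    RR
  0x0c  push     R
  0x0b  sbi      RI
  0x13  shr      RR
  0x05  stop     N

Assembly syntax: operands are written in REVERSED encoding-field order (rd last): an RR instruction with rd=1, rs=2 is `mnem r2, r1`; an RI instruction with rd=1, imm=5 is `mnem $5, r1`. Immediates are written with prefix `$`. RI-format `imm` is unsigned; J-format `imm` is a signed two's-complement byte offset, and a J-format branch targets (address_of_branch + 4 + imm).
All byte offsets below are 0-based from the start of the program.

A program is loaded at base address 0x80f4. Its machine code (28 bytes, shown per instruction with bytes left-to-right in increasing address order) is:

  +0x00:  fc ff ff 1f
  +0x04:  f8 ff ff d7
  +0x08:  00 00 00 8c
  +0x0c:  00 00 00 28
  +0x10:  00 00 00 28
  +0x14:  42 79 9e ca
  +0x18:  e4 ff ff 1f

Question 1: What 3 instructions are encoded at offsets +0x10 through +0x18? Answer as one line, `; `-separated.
+0x10: 00 00 00 28 ⇒ word 0x28000000 (little)
  top 5b → 0x5 → stop [N]
+0x14: 42 79 9e ca ⇒ word 0xca9e7942 (little)
  top 5b → 0x19 → andi [RI]
  rd: (w>>24)&0x7=0x2 → r2
  imm: (w>>0)&0xffffff=0x9e7942 → $10385730
+0x18: e4 ff ff 1f ⇒ word 0x1fffffe4 (little)
  top 5b → 0x3 → jmp [J]
  imm: (w>>0)&0x7ffffff=0x7ffffe4 (s27→-28) → $-28

stop; andi $10385730, r2; jmp $-28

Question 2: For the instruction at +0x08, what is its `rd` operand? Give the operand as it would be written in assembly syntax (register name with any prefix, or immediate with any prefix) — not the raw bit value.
r4

off 0x08: read 00 00 00 8c as little → 0x8c000000
  op=0x8c000000>>27=0x11 ⇒ decr (R)
  rd: (w>>24)&0x7=0x4 → r4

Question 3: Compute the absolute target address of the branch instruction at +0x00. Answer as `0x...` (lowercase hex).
0x80f4

@+00  little-endian(fc ff ff 1f) = 0x1ffffffc
  opcode bits[31:27]=0x3: jmp/J
  [26:0] imm=134217724 (s27→-4) = $-4
  target = base 0x80f4 + off 0x00 + 4 + imm -4 = 0x80f4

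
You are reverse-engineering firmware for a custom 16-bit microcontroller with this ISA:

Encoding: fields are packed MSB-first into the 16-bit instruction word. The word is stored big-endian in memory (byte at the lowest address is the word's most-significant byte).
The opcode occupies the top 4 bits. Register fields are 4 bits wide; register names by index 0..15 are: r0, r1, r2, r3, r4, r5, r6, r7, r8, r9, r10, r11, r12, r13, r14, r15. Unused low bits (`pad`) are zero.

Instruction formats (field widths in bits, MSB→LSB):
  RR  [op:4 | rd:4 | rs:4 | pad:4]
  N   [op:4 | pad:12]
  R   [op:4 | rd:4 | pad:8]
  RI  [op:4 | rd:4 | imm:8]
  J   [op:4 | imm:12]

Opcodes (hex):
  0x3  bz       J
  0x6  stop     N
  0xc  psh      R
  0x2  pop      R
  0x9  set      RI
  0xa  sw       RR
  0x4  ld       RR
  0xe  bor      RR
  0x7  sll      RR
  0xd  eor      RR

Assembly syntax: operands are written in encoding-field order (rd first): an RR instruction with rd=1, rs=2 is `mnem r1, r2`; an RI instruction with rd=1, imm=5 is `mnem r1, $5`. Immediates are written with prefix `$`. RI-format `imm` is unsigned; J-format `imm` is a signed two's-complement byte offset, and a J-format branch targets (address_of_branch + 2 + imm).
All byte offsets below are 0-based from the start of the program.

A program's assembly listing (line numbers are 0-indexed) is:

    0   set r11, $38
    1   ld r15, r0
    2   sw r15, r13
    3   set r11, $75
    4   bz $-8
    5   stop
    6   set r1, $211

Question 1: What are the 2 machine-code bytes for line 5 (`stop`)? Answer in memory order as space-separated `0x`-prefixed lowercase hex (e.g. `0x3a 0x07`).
line 5 (stop): pack op=0x6:4|pad=0:12 = 0x6000; big→ 60 00

0x60 0x00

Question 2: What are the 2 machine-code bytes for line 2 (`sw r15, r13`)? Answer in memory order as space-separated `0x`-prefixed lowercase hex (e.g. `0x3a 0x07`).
2. sw fields op=0xa:4|rd=15:4|rs=13:4|pad=0:4 → word afd0h → af d0

0xaf 0xd0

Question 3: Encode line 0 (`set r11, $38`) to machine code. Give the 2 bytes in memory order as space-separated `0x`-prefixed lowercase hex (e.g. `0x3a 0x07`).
line 0 (set): pack op=0x9:4|rd=11:4|imm=38:8 = 0x9b26; big→ 9b 26

0x9b 0x26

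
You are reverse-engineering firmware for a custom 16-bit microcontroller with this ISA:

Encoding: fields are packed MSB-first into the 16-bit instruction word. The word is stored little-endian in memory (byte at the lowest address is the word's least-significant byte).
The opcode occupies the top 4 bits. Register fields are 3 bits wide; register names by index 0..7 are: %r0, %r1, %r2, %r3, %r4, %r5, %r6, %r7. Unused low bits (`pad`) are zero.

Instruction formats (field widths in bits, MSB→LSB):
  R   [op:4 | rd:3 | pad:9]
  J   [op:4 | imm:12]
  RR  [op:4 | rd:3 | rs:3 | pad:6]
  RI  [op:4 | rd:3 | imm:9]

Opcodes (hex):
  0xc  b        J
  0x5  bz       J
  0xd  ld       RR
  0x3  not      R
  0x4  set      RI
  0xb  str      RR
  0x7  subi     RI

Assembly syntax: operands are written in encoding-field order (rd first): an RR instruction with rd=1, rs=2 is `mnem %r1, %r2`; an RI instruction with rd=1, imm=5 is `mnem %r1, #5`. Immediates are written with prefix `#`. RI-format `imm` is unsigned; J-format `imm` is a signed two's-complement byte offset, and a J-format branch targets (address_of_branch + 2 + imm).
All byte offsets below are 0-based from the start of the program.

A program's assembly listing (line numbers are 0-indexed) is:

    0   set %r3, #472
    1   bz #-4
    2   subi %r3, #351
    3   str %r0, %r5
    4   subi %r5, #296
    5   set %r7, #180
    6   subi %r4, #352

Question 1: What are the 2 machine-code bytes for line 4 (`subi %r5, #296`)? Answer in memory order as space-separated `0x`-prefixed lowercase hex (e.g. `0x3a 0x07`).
0x28 0x7b

line 4 (subi): pack op=0x7:4|rd=5:3|imm=296:9 = 0x7b28; little→ 28 7b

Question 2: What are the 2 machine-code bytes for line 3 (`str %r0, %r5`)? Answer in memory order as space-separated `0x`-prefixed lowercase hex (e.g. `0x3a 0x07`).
3. str fields op=0xb:4|rd=0:3|rs=5:3|pad=0:6 → word b140h → 40 b1

0x40 0xb1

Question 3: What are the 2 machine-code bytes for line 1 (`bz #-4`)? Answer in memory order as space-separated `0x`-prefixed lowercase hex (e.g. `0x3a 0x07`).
L1: bz op=0x5:4|imm=-4:12 ⇒ 0x5ffc ⇒ little fc 5f

0xfc 0x5f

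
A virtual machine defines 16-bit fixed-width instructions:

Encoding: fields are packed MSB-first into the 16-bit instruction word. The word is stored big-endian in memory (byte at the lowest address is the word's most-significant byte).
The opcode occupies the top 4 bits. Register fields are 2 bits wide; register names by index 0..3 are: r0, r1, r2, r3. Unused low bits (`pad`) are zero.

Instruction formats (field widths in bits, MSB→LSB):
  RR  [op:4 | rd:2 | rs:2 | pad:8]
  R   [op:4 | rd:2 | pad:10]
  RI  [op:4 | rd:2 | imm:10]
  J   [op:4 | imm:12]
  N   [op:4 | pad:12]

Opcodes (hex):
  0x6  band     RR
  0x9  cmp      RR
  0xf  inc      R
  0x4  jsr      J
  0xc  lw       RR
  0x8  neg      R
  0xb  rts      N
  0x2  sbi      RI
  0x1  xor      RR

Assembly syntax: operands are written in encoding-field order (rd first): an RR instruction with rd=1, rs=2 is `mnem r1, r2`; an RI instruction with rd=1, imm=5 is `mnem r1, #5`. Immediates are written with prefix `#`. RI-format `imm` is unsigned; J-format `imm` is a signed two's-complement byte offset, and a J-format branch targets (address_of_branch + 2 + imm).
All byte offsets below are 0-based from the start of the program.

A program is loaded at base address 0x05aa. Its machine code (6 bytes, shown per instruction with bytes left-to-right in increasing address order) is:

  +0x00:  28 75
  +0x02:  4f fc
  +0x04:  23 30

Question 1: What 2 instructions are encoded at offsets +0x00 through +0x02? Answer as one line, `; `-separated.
off 0x00: read 28 75 as big → 0x2875
  top 4b → 0x2 → sbi [RI]
  rd: (w>>10)&0x3=0x2 → r2
  imm: (w>>0)&0x3ff=0x75 → #117
off 0x02: read 4f fc as big → 0x4ffc
  top 4b → 0x4 → jsr [J]
  imm: (w>>0)&0xfff=0xffc (s12→-4) → #-4

sbi r2, #117; jsr #-4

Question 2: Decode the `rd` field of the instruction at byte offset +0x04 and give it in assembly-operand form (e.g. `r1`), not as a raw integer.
+0x04: 23 30 ⇒ word 0x2330 (big)
  opcode bits[15:12]=0x2: sbi/RI
  rd@[11:10]=0x0 ⇒ r0
  imm@[9:0]=0x330 ⇒ #816

r0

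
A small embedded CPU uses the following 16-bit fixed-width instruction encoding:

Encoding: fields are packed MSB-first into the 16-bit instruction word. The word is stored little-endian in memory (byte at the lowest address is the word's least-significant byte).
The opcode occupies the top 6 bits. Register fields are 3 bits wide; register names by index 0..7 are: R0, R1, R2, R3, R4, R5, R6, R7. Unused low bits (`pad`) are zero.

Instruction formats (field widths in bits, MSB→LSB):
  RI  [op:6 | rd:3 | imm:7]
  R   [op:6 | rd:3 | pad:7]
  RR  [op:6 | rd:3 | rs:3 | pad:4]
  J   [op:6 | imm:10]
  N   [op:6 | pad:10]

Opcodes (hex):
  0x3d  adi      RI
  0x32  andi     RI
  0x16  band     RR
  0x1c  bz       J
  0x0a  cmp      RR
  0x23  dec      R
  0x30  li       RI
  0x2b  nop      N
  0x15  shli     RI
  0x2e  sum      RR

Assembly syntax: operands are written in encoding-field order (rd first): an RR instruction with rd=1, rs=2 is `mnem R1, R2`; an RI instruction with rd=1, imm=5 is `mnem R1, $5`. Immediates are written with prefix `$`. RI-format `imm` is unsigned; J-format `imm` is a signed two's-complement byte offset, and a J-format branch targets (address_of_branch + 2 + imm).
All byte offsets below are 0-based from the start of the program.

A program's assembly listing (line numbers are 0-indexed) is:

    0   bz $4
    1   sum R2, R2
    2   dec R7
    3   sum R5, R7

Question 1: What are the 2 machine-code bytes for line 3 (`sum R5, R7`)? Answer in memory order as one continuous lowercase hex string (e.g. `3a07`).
f0ba

L3: sum op=0x2e:6|rd=5:3|rs=7:3|pad=0:4 ⇒ 0xbaf0 ⇒ little f0 ba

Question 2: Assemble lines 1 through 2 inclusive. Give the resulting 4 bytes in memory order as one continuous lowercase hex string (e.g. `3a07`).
L1: sum op=0x2e:6|rd=2:3|rs=2:3|pad=0:4 ⇒ 0xb920 ⇒ little 20 b9
L2: dec op=0x23:6|rd=7:3|pad=0:7 ⇒ 0x8f80 ⇒ little 80 8f

20b9808f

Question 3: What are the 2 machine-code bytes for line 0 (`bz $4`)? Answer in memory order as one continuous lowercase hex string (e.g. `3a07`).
L0: bz op=0x1c:6|imm=4:10 ⇒ 0x7004 ⇒ little 04 70

0470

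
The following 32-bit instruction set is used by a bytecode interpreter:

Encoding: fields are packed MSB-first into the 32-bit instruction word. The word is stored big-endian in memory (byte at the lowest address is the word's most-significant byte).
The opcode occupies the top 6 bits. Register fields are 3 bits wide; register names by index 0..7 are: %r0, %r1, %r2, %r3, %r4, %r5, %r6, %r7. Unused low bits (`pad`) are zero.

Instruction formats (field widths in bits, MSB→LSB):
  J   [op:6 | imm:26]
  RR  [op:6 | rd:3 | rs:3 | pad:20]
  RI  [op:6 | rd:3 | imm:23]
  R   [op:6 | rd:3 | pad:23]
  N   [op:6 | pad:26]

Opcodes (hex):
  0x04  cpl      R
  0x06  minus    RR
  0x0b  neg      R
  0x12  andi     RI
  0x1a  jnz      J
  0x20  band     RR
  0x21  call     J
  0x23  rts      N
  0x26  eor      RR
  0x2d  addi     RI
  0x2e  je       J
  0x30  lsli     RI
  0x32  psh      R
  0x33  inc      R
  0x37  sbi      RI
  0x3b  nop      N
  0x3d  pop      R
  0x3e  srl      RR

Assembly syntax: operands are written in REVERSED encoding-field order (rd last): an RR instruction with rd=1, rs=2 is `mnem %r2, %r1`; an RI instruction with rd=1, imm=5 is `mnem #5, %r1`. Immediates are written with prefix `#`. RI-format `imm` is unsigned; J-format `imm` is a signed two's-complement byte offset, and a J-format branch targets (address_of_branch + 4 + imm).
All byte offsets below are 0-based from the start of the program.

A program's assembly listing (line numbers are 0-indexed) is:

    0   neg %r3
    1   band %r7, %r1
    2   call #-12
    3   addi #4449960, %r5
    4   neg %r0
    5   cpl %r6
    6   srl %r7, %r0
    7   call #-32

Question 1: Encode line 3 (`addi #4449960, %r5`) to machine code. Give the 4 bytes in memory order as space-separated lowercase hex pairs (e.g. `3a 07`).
b6 c3 e6 a8

L3: addi op=0x2d:6|rd=5:3|imm=4449960:23 ⇒ 0xb6c3e6a8 ⇒ big b6 c3 e6 a8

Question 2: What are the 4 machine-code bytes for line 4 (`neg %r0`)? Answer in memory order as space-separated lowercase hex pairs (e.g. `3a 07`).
4. neg fields op=0xb:6|rd=0:3|pad=0:23 → word 2c000000h → 2c 00 00 00

2c 00 00 00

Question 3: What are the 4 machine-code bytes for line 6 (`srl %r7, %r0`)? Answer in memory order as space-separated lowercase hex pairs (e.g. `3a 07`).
L6: srl op=0x3e:6|rd=0:3|rs=7:3|pad=0:20 ⇒ 0xf8700000 ⇒ big f8 70 00 00

f8 70 00 00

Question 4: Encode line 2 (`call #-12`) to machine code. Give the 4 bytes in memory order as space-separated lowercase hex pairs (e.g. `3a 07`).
87 ff ff f4

2. call fields op=0x21:6|imm=-12:26 → word 87fffff4h → 87 ff ff f4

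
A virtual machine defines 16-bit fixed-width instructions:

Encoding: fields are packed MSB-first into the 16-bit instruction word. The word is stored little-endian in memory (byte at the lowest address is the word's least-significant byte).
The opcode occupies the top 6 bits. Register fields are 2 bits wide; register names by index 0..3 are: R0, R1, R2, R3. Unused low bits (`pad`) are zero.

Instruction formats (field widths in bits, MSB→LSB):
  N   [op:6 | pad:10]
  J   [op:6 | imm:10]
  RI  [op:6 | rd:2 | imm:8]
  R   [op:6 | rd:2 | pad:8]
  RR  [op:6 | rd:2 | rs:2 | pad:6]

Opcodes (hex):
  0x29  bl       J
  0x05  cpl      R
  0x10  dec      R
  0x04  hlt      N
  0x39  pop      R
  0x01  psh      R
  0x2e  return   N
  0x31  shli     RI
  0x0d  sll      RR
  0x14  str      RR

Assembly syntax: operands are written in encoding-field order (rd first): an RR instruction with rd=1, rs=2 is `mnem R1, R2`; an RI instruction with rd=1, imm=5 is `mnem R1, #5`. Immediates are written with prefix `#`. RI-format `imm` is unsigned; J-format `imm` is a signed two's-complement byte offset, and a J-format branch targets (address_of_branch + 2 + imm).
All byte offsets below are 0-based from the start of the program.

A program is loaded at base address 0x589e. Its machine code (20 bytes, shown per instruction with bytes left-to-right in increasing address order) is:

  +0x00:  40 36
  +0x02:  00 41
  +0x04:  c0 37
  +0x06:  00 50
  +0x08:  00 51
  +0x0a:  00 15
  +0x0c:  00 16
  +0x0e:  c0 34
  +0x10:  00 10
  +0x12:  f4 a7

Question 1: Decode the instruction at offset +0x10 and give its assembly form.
hlt

@+10  little-endian(00 10) = 0x1000
  opcode bits[15:10]=0x4: hlt/N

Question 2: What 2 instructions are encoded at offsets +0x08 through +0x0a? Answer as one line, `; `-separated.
str R1, R0; cpl R1

@+08  little-endian(00 51) = 0x5100
  top 6b → 0x14 → str [RR]
  rd: (w>>8)&0x3=0x1 → R1
  rs: (w>>6)&0x3=0x0 → R0
@+0a  little-endian(00 15) = 0x1500
  top 6b → 0x5 → cpl [R]
  rd: (w>>8)&0x3=0x1 → R1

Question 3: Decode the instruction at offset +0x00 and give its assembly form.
+0x00: 40 36 ⇒ word 0x3640 (little)
  top 6b → 0xd → sll [RR]
  rd: (w>>8)&0x3=0x2 → R2
  rs: (w>>6)&0x3=0x1 → R1

sll R2, R1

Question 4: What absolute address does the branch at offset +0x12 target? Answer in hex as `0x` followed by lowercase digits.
0x58a6

+0x12: f4 a7 ⇒ word 0xa7f4 (little)
  top 6b → 0x29 → bl [J]
  imm@[9:0]=0x3f4 (s10→-12) ⇒ #-12
  target = base 0x589e + off 0x12 + 2 + imm -12 = 0x58a6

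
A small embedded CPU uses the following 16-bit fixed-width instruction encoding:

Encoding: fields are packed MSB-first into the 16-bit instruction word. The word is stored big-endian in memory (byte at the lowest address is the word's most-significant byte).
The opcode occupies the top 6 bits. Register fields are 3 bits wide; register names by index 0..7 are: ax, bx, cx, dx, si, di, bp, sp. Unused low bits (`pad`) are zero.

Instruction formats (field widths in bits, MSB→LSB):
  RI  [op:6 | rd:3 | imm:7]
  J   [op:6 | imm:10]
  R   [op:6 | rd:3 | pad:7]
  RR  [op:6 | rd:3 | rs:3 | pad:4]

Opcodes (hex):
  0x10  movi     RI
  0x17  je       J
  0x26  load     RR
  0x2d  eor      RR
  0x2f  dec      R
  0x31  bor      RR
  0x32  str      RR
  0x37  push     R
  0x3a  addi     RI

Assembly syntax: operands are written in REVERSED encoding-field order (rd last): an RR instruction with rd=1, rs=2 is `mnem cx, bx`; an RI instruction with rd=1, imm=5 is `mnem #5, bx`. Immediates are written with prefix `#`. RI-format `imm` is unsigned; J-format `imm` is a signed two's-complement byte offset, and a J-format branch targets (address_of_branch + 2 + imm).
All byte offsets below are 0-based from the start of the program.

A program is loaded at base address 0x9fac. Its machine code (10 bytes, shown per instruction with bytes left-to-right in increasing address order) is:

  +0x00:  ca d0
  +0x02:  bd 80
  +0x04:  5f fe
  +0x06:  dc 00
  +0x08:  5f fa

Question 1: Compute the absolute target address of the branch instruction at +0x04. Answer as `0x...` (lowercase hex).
[04] 5f fe → 0x5ffe
  opcode bits[15:10]=0x17: je/J
  imm: (w>>0)&0x3ff=0x3fe (s10→-2) → #-2
  target = base 0x9fac + off 0x04 + 2 + imm -2 = 0x9fb0

0x9fb0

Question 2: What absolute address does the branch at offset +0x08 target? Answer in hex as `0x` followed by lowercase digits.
0x9fb0

off 0x08: read 5f fa as big → 0x5ffa
  top 6b → 0x17 → je [J]
  [9:0] imm=1018 (s10→-6) = #-6
  target = base 0x9fac + off 0x08 + 2 + imm -6 = 0x9fb0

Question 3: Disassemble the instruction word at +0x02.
dec dx

@+02  big-endian(bd 80) = 0xbd80
  opcode bits[15:10]=0x2f: dec/R
  [9:7] rd=3 = dx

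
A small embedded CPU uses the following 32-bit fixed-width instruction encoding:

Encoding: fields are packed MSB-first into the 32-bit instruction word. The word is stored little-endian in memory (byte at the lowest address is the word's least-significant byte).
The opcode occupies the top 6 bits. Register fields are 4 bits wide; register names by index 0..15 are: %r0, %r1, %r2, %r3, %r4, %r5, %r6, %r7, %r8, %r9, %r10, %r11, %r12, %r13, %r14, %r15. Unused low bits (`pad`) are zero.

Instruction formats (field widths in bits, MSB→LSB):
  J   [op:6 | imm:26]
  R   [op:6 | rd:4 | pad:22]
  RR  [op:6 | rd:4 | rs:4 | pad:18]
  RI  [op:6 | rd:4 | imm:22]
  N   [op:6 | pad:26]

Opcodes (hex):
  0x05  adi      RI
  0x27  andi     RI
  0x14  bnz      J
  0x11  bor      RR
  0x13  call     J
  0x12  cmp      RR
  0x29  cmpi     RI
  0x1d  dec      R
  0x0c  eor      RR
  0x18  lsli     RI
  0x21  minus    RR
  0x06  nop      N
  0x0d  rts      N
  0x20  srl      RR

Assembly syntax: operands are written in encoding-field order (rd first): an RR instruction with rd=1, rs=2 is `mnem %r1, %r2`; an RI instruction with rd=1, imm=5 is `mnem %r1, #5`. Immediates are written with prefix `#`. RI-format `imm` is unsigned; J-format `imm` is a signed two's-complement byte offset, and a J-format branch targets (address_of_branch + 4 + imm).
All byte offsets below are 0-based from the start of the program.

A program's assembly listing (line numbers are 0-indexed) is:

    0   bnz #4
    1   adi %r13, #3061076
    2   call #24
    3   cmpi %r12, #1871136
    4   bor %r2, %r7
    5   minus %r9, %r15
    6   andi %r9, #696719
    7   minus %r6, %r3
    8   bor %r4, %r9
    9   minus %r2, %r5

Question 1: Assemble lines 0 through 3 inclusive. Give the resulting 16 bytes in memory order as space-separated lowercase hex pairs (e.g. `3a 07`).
line 0 (bnz): pack op=0x14:6|imm=4:26 = 0x50000004; little→ 04 00 00 50
line 1 (adi): pack op=0x5:6|rd=13:4|imm=3061076:22 = 0x176eb554; little→ 54 b5 6e 17
line 2 (call): pack op=0x13:6|imm=24:26 = 0x4c000018; little→ 18 00 00 4c
line 3 (cmpi): pack op=0x29:6|rd=12:4|imm=1871136:22 = 0xa71c8d20; little→ 20 8d 1c a7

04 00 00 50 54 b5 6e 17 18 00 00 4c 20 8d 1c a7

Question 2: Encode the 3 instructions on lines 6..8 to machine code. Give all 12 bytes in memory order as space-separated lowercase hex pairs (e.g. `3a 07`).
L6: andi op=0x27:6|rd=9:4|imm=696719:22 ⇒ 0x9e4aa18f ⇒ little 8f a1 4a 9e
L7: minus op=0x21:6|rd=6:4|rs=3:4|pad=0:18 ⇒ 0x858c0000 ⇒ little 00 00 8c 85
L8: bor op=0x11:6|rd=4:4|rs=9:4|pad=0:18 ⇒ 0x45240000 ⇒ little 00 00 24 45

8f a1 4a 9e 00 00 8c 85 00 00 24 45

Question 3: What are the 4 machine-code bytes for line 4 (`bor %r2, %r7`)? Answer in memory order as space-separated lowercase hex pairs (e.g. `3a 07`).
00 00 9c 44

4. bor fields op=0x11:6|rd=2:4|rs=7:4|pad=0:18 → word 449c0000h → 00 00 9c 44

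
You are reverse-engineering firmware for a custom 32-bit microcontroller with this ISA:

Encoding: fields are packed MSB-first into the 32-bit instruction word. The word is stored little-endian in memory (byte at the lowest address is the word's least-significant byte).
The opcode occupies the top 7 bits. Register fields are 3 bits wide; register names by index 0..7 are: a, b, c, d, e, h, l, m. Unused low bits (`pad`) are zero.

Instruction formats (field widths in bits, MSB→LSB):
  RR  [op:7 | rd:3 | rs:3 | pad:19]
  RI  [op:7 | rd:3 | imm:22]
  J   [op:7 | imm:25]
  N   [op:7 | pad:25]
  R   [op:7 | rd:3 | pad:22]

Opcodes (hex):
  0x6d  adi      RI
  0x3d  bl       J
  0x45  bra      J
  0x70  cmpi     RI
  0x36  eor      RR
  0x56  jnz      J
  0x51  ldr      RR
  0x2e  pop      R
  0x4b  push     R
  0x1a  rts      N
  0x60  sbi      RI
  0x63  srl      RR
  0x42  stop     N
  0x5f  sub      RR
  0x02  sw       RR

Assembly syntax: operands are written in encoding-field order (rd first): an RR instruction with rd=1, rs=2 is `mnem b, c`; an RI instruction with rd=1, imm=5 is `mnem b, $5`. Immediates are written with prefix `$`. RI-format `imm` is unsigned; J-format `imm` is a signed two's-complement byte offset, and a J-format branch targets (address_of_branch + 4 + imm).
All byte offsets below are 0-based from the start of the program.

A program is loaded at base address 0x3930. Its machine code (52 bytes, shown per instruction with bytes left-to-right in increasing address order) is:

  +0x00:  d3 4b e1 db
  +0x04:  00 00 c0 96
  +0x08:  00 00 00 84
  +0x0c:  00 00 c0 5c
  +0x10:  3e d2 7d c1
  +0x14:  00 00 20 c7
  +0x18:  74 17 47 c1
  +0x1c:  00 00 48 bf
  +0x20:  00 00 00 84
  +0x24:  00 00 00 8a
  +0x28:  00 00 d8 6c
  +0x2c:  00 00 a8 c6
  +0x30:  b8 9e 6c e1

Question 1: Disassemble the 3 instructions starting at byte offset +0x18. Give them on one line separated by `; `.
sbi h, $464756; sub h, b; stop

off 0x18: read 74 17 47 c1 as little → 0xc1471774
  opcode bits[31:25]=0x60: sbi/RI
  rd@[24:22]=0x5 ⇒ h
  imm@[21:0]=0x71774 ⇒ $464756
off 0x1c: read 00 00 48 bf as little → 0xbf480000
  opcode bits[31:25]=0x5f: sub/RR
  rd@[24:22]=0x5 ⇒ h
  rs@[21:19]=0x1 ⇒ b
off 0x20: read 00 00 00 84 as little → 0x84000000
  opcode bits[31:25]=0x42: stop/N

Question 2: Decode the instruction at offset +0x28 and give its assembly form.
@+28  little-endian(00 00 d8 6c) = 0x6cd80000
  top 7b → 0x36 → eor [RR]
  rd: (w>>22)&0x7=0x3 → d
  rs: (w>>19)&0x7=0x3 → d

eor d, d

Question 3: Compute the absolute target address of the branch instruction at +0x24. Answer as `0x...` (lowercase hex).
0x3958

@+24  little-endian(00 00 00 8a) = 0x8a000000
  top 7b → 0x45 → bra [J]
  imm: (w>>0)&0x1ffffff=0x0 → $0
  target = base 0x3930 + off 0x24 + 4 + imm 0 = 0x3958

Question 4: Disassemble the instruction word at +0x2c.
+0x2c: 00 00 a8 c6 ⇒ word 0xc6a80000 (little)
  opcode bits[31:25]=0x63: srl/RR
  rd@[24:22]=0x2 ⇒ c
  rs@[21:19]=0x5 ⇒ h

srl c, h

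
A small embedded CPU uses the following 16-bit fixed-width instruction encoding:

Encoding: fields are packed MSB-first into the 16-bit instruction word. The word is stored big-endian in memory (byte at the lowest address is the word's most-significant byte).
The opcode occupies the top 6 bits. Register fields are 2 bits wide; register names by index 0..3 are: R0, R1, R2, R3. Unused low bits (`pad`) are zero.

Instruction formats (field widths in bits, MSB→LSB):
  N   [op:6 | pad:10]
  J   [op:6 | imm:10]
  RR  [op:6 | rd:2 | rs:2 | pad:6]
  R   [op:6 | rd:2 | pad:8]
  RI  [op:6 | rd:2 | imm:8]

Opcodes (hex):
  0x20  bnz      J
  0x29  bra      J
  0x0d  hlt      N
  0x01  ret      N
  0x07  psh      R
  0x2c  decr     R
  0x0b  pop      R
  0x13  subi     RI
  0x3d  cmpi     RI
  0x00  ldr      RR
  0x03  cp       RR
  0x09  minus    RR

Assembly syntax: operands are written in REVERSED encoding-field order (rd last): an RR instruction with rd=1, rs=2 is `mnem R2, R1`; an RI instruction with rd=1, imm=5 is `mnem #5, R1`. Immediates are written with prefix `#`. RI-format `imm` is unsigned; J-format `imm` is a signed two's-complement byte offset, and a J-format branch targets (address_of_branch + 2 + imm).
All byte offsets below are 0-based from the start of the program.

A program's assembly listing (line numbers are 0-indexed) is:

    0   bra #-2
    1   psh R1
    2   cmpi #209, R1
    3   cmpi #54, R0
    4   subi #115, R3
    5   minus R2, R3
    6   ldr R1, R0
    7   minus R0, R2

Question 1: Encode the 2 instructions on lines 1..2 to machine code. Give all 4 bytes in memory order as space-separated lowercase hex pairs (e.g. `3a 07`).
1d 00 f5 d1

line 1 (psh): pack op=0x7:6|rd=1:2|pad=0:8 = 0x1d00; big→ 1d 00
line 2 (cmpi): pack op=0x3d:6|rd=1:2|imm=209:8 = 0xf5d1; big→ f5 d1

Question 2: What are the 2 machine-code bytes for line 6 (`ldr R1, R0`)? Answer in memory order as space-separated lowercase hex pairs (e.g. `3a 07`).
L6: ldr op=0x0:6|rd=0:2|rs=1:2|pad=0:6 ⇒ 0x0040 ⇒ big 00 40

00 40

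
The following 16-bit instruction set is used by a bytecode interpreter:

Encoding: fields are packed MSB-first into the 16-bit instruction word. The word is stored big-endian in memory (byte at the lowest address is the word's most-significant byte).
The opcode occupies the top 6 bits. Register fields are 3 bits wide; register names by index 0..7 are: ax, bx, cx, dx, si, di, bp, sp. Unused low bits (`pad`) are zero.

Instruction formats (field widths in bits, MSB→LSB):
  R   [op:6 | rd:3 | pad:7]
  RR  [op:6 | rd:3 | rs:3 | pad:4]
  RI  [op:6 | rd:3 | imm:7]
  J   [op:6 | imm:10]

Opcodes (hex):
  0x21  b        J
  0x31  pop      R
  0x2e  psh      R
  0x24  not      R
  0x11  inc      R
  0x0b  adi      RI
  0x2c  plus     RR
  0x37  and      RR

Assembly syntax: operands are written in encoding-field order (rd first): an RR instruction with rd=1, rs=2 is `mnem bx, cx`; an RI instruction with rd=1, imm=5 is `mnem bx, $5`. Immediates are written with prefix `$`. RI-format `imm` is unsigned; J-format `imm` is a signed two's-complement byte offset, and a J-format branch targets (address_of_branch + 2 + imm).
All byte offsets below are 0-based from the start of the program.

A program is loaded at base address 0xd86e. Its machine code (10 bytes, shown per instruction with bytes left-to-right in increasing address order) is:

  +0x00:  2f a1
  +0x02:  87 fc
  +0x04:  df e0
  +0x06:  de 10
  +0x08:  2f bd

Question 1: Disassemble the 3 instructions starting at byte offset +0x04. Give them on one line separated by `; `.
and sp, bp; and si, bx; adi sp, $61

[04] df e0 → 0xdfe0
  op=0xdfe0>>10=0x37 ⇒ and (RR)
  rd@[9:7]=0x7 ⇒ sp
  rs@[6:4]=0x6 ⇒ bp
[06] de 10 → 0xde10
  op=0xde10>>10=0x37 ⇒ and (RR)
  rd@[9:7]=0x4 ⇒ si
  rs@[6:4]=0x1 ⇒ bx
[08] 2f bd → 0x2fbd
  op=0x2fbd>>10=0xb ⇒ adi (RI)
  rd@[9:7]=0x7 ⇒ sp
  imm@[6:0]=0x3d ⇒ $61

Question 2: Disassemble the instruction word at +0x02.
b $-4

+0x02: 87 fc ⇒ word 0x87fc (big)
  opcode bits[15:10]=0x21: b/J
  imm@[9:0]=0x3fc (s10→-4) ⇒ $-4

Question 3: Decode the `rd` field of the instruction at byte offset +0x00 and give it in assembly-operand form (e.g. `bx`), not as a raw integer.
sp

+0x00: 2f a1 ⇒ word 0x2fa1 (big)
  top 6b → 0xb → adi [RI]
  [9:7] rd=7 = sp
  [6:0] imm=33 = $33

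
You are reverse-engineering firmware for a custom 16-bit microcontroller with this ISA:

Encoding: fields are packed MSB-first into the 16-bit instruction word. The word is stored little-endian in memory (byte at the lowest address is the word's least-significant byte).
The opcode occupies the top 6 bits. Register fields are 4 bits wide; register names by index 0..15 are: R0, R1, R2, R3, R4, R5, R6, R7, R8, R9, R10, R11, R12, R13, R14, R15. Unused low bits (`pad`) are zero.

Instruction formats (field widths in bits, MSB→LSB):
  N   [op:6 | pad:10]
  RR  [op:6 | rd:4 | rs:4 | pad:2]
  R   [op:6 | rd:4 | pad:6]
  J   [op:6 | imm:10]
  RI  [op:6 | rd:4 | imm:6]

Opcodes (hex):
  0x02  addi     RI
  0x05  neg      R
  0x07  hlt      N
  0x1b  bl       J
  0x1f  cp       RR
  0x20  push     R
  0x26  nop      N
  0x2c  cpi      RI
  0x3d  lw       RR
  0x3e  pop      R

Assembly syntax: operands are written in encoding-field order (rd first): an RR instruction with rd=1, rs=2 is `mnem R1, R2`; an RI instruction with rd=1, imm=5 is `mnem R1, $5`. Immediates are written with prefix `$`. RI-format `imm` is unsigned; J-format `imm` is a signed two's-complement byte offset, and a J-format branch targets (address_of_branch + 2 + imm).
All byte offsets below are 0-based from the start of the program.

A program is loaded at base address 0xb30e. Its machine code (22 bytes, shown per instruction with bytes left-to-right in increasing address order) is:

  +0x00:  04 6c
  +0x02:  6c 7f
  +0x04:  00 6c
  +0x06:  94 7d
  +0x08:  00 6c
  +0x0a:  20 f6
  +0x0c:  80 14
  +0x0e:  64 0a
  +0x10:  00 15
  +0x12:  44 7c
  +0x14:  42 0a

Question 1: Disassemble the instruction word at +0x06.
@+06  little-endian(94 7d) = 0x7d94
  top 6b → 0x1f → cp [RR]
  rd@[9:6]=0x6 ⇒ R6
  rs@[5:2]=0x5 ⇒ R5

cp R6, R5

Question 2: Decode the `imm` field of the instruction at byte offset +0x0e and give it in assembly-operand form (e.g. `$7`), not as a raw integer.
[0e] 64 0a → 0x0a64
  op=0x0a64>>10=0x2 ⇒ addi (RI)
  rd: (w>>6)&0xf=0x9 → R9
  imm: (w>>0)&0x3f=0x24 → $36

$36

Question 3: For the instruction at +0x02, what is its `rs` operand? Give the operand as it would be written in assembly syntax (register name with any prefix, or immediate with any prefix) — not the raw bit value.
off 0x02: read 6c 7f as little → 0x7f6c
  op=0x7f6c>>10=0x1f ⇒ cp (RR)
  [9:6] rd=13 = R13
  [5:2] rs=11 = R11

R11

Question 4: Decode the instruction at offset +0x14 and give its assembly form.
+0x14: 42 0a ⇒ word 0x0a42 (little)
  opcode bits[15:10]=0x2: addi/RI
  rd@[9:6]=0x9 ⇒ R9
  imm@[5:0]=0x2 ⇒ $2

addi R9, $2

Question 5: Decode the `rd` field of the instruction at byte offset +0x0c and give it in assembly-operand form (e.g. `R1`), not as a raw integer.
R2

@+0c  little-endian(80 14) = 0x1480
  opcode bits[15:10]=0x5: neg/R
  rd: (w>>6)&0xf=0x2 → R2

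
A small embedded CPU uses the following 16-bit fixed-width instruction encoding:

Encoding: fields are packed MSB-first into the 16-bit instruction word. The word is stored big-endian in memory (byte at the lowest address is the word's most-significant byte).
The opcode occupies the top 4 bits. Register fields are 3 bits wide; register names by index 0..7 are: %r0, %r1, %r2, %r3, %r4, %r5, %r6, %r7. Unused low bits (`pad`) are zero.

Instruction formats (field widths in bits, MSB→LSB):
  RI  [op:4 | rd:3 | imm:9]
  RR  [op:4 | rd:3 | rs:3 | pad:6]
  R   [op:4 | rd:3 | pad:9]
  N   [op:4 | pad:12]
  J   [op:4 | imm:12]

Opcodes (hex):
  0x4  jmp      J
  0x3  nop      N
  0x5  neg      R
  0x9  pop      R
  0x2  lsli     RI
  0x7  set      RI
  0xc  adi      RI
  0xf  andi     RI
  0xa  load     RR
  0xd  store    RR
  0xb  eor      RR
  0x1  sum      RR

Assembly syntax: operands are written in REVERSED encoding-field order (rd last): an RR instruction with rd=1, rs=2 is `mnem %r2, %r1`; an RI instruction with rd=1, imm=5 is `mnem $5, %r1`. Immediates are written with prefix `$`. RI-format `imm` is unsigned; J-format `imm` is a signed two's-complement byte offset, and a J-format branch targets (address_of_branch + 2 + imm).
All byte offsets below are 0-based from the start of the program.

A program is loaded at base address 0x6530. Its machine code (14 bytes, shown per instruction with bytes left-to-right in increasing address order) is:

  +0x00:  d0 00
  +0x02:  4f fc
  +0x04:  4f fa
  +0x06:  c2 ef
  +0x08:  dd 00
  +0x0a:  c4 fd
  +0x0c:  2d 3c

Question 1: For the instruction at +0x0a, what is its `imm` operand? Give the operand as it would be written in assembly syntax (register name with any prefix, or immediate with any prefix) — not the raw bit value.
+0x0a: c4 fd ⇒ word 0xc4fd (big)
  top 4b → 0xc → adi [RI]
  rd: (w>>9)&0x7=0x2 → %r2
  imm: (w>>0)&0x1ff=0xfd → $253

$253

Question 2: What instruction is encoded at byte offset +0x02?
jmp $-4

+0x02: 4f fc ⇒ word 0x4ffc (big)
  op=0x4ffc>>12=0x4 ⇒ jmp (J)
  [11:0] imm=4092 (s12→-4) = $-4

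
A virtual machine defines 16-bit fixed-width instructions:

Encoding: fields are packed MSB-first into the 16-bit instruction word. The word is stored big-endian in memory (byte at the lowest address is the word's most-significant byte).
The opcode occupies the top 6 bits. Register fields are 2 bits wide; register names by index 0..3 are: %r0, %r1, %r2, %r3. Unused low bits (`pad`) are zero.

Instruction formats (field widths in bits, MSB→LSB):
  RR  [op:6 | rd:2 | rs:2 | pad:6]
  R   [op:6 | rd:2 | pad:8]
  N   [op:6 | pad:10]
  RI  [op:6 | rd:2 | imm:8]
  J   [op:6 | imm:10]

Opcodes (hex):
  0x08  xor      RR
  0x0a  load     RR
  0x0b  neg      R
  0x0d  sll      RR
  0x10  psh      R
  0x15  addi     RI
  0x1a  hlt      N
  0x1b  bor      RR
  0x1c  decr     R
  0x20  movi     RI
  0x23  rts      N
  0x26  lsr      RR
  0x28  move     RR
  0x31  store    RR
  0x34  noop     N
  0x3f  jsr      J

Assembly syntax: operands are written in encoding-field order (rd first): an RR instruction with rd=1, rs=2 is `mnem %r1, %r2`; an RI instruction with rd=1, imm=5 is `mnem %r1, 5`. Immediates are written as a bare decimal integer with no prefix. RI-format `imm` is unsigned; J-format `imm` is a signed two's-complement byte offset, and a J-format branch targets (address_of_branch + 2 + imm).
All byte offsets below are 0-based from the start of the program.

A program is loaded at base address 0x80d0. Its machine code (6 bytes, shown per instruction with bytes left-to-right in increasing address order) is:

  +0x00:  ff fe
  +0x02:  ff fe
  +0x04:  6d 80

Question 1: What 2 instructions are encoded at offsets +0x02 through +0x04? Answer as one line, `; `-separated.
off 0x02: read ff fe as big → 0xfffe
  opcode bits[15:10]=0x3f: jsr/J
  [9:0] imm=1022 (s10→-2) = -2
off 0x04: read 6d 80 as big → 0x6d80
  opcode bits[15:10]=0x1b: bor/RR
  [9:8] rd=1 = %r1
  [7:6] rs=2 = %r2

jsr -2; bor %r1, %r2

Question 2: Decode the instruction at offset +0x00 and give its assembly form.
[00] ff fe → 0xfffe
  opcode bits[15:10]=0x3f: jsr/J
  imm: (w>>0)&0x3ff=0x3fe (s10→-2) → -2

jsr -2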